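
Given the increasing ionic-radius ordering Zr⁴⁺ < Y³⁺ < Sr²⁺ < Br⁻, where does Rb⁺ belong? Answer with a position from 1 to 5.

4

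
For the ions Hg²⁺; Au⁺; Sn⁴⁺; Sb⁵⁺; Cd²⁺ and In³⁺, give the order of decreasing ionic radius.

Electron counts and nuclear charges: Sb⁵⁺: 46 e⁻, Z=51, Sn⁴⁺: 46 e⁻, Z=50, In³⁺: 46 e⁻, Z=49, Cd²⁺: 46 e⁻, Z=48, Hg²⁺: 78 e⁻, Z=80, Au⁺: 78 e⁻, Z=79. Sb⁵⁺ < Sn⁴⁺ (both 46 e⁻, Z=51>50); Sn⁴⁺ < In³⁺ (both 46 e⁻, Z=50>49); In³⁺ < Cd²⁺ (isoelectronic, higher Z=49 is smaller); Cd²⁺ < Hg²⁺ (same group, period 5 vs 6); Hg²⁺ < Au⁺ (both 78 e⁻, Z=80>79).

Au⁺ > Hg²⁺ > Cd²⁺ > In³⁺ > Sn⁴⁺ > Sb⁵⁺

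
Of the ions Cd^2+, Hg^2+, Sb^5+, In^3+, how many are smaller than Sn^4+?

1

Electron counts and nuclear charges: Sb^5+: 46 e⁻, Z=51, Sn^4+: 46 e⁻, Z=50, In^3+: 46 e⁻, Z=49, Cd^2+: 46 e⁻, Z=48, Hg^2+: 78 e⁻, Z=80. Sb^5+ < Sn^4+ (isoelectronic, higher Z=51 is smaller); Sn^4+ < In^3+ (isoelectronic, higher Z=50 is smaller); In^3+ < Cd^2+ (both 46 e⁻, Z=49>48); Cd^2+ < Hg^2+ (same group, period 5 vs 6).
Ordering all of them (including Sn^4+) by radius gives Sb^5+ < Sn^4+ < In^3+ < Cd^2+ < Hg^2+. That's 1.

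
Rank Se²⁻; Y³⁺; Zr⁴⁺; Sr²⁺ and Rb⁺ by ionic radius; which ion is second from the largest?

All of these have 36 electrons (isoelectronic). With the same electron cloud, the ion with the most protons pulls it in tightest. Nuclear charges: Zr⁴⁺ (Z=40), Y³⁺ (Z=39), Sr²⁺ (Z=38), Rb⁺ (Z=37), Se²⁻ (Z=34). Highest Z is smallest.
Full ascending order: Zr⁴⁺ < Y³⁺ < Sr²⁺ < Rb⁺ < Se²⁻. Counting from the largest, position 2 is Rb⁺.

Rb⁺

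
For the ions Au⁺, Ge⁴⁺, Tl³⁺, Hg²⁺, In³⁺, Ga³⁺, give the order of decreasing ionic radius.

Au⁺ > Hg²⁺ > Tl³⁺ > In³⁺ > Ga³⁺ > Ge⁴⁺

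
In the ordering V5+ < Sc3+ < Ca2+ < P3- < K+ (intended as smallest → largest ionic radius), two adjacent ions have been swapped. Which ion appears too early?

Scanning neighbour by neighbour, only P3-/K+ violates a trend: they are isoelectronic (18 e⁻) and K has more protons than P (19 vs 15), making K+ smaller. That makes P3- the one sitting a position early relative to where it belongs.

P3-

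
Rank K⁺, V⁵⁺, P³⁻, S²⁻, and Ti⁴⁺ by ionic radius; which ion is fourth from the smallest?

These species are isoelectronic with 18 electrons. The only difference is the number of protons: V⁵⁺ (Z=23), Ti⁴⁺ (Z=22), K⁺ (Z=19), S²⁻ (Z=16), P³⁻ (Z=15). The strongest nuclear pull (V⁵⁺) gives the smallest ion.
That gives V⁵⁺ < Ti⁴⁺ < K⁺ < S²⁻ < P³⁻. From the smallest end, number 4 is S²⁻.

S²⁻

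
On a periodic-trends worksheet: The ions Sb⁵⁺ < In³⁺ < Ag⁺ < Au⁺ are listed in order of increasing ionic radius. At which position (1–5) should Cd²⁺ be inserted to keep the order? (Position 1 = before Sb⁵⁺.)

Electron counts and nuclear charges: Sb⁵⁺: 46 e⁻, Z=51, In³⁺: 46 e⁻, Z=49, Cd²⁺: 46 e⁻, Z=48, Ag⁺: 46 e⁻, Z=47, Au⁺: 78 e⁻, Z=79. Sb⁵⁺ < In³⁺ (both 46 e⁻, Z=51>49); In³⁺ < Cd²⁺ (isoelectronic, higher Z=49 is smaller); Cd²⁺ < Ag⁺ (both 46 e⁻, Z=48>47); Ag⁺ < Au⁺ (same group, period 5 vs 6).
Putting Cd²⁺ in gives Sb⁵⁺ < In³⁺ < Cd²⁺ < Ag⁺ < Au⁺; it lands at slot 3.

3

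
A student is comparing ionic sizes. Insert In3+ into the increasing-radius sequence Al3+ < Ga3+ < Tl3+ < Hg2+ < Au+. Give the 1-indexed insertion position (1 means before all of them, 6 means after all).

Tabulating Z and e⁻: Al3+: 10 e⁻, Z=13, Ga3+: 28 e⁻, Z=31, In3+: 46 e⁻, Z=49, Tl3+: 78 e⁻, Z=81, Hg2+: 78 e⁻, Z=80, Au+: 78 e⁻, Z=79. Al3+ < Ga3+ (same group, 1 shell fewer); Ga3+ < In3+ (same group, period 4 vs 5); In3+ < Tl3+ (same group, 1 shell fewer); Tl3+ < Hg2+ (both 78 e⁻, Z=81>80); Hg2+ < Au+ (both 78 e⁻, Z=80>79).
With In3+ included the full order is Al3+ < Ga3+ < In3+ < Tl3+ < Hg2+ < Au+, so it takes position 3.

3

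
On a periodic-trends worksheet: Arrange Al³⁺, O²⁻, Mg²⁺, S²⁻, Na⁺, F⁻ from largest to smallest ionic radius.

S²⁻ > O²⁻ > F⁻ > Na⁺ > Mg²⁺ > Al³⁺

First list Z and electron count for each: Al³⁺ (Z=13, 10 e⁻), Mg²⁺ (Z=12, 10 e⁻), Na⁺ (Z=11, 10 e⁻), F⁻ (Z=9, 10 e⁻), O²⁻ (Z=8, 10 e⁻), S²⁻ (Z=16, 18 e⁻). Al³⁺ < Mg²⁺ (both 10 e⁻, Z=13>12); Mg²⁺ < Na⁺ (isoelectronic, higher Z=12 is smaller); Na⁺ < F⁻ (both 10 e⁻, Z=11>9); F⁻ < O²⁻ (isoelectronic, higher Z=9 is smaller); O²⁻ < S²⁻ (same group, period 2 vs 3).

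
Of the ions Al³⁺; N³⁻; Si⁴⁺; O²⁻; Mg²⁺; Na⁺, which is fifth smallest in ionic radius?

These species are isoelectronic with 10 electrons. The only difference is the number of protons: Si⁴⁺ (Z=14), Al³⁺ (Z=13), Mg²⁺ (Z=12), Na⁺ (Z=11), O²⁻ (Z=8), N³⁻ (Z=7). The strongest nuclear pull (Si⁴⁺) gives the smallest ion.
That gives Si⁴⁺ < Al³⁺ < Mg²⁺ < Na⁺ < O²⁻ < N³⁻. From the smallest end, number 5 is O²⁻.

O²⁻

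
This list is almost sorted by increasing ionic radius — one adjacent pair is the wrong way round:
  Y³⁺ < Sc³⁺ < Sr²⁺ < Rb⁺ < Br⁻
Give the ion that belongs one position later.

Y³⁺

Scanning neighbour by neighbour, only Y³⁺/Sc³⁺ violates a trend: Sc³⁺ and Y³⁺ are in one column with the same charge; the lighter period-4 ion has one fewer shell and is smaller. That makes Y³⁺ the one sitting a position early relative to where it belongs.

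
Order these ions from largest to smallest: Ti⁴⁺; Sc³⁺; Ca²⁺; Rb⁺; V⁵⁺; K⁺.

Work out protons and electrons: V⁵⁺ (Z=23, 18 e⁻), Ti⁴⁺ (Z=22, 18 e⁻), Sc³⁺ (Z=21, 18 e⁻), Ca²⁺ (Z=20, 18 e⁻), K⁺ (Z=19, 18 e⁻), Rb⁺ (Z=37, 36 e⁻). V⁵⁺ < Ti⁴⁺ (both 18 e⁻, Z=23>22); Ti⁴⁺ < Sc³⁺ (both 18 e⁻, Z=22>21); Sc³⁺ < Ca²⁺ (isoelectronic, higher Z=21 is smaller); Ca²⁺ < K⁺ (both 18 e⁻, Z=20>19); K⁺ < Rb⁺ (same group, period 4 vs 5).

Rb⁺ > K⁺ > Ca²⁺ > Sc³⁺ > Ti⁴⁺ > V⁵⁺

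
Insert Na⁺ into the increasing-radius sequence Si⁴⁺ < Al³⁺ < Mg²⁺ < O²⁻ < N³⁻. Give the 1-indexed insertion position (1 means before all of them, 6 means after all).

All of these have 10 electrons (isoelectronic). With the same electron cloud, the ion with the most protons pulls it in tightest. Nuclear charges: Si⁴⁺ (Z=14), Al³⁺ (Z=13), Mg²⁺ (Z=12), Na⁺ (Z=11), O²⁻ (Z=8), N³⁻ (Z=7). Highest Z is smallest.
Merged order: Si⁴⁺ < Al³⁺ < Mg²⁺ < Na⁺ < O²⁻ < N³⁻ — Na⁺ is number 4.

4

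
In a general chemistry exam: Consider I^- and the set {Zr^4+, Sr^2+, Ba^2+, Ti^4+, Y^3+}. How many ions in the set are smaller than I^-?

5

Work out protons and electrons: Ti^4+: 18 e⁻, Z=22, Zr^4+: 36 e⁻, Z=40, Y^3+: 36 e⁻, Z=39, Sr^2+: 36 e⁻, Z=38, Ba^2+: 54 e⁻, Z=56, I^-: 54 e⁻, Z=53. Ti^4+ < Zr^4+ (same group, period 4 vs 5); Zr^4+ < Y^3+ (isoelectronic, higher Z=40 is smaller); Y^3+ < Sr^2+ (both 36 e⁻, Z=39>38); Sr^2+ < Ba^2+ (same group, period 5 vs 6); Ba^2+ < I^- (isoelectronic, higher Z=56 is smaller).
Placing each against I^-: smaller — Ti^4+, Zr^4+, Y^3+, Sr^2+, Ba^2+; larger — none. That's 5.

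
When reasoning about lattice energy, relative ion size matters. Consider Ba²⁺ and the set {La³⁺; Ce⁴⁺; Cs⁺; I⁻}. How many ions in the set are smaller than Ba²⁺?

Isoelectronic series (54 e⁻ each). Size is set by nuclear charge: more protons means a smaller ion. Ce⁴⁺ (Z=58), La³⁺ (Z=57), Ba²⁺ (Z=56), Cs⁺ (Z=55), I⁻ (Z=53).
Relative to Ba²⁺, the ions that are smaller are Ce⁴⁺, La³⁺. Count: 2.

2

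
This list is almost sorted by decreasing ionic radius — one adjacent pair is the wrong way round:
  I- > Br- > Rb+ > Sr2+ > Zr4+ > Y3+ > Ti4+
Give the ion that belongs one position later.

Zr4+

Scanning neighbour by neighbour, only Zr4+/Y3+ violates a trend: Zr4+ and Y3+ share 36 electrons; the higher nuclear charge on Zr (Z=40) contracts it more, so Zr4+ < Y3+. That makes Zr4+ the one sitting a position early relative to where it belongs.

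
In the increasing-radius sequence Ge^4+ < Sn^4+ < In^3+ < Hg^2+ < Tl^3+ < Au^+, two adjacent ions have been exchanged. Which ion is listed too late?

Scanning neighbour by neighbour, only Hg^2+/Tl^3+ violates a trend: both have 78 electrons but Z(Tl)=81 > Z(Hg)=80, so Tl^3+ should be the smaller of the two. That makes Tl^3+ the one sitting a position late relative to where it belongs.

Tl^3+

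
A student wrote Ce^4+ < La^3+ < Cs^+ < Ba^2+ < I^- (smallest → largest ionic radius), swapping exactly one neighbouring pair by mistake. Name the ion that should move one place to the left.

Ba^2+

Compare adjacent ions: they are isoelectronic (54 e⁻) and Ba has more protons than Cs (56 vs 55), making Ba^2+ smaller — yet in this increasing list Cs^+ sits before Ba^2+. Nothing else is reversed, so Ba^2+ should move one place to the left.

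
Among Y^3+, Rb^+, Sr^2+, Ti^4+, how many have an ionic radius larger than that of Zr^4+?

3

Tabulating Z and e⁻: Ti^4+ (Z=22, 18 e⁻), Zr^4+ (Z=40, 36 e⁻), Y^3+ (Z=39, 36 e⁻), Sr^2+ (Z=38, 36 e⁻), Rb^+ (Z=37, 36 e⁻). Ti^4+ < Zr^4+ (same group, period 4 vs 5); Zr^4+ < Y^3+ (both 36 e⁻, Z=40>39); Y^3+ < Sr^2+ (isoelectronic, higher Z=39 is smaller); Sr^2+ < Rb^+ (isoelectronic, higher Z=38 is smaller).
Overall: Ti^4+ < Zr^4+ < Y^3+ < Sr^2+ < Rb^+. Zr^4+ has 1 below it and 3 above. Count: 3.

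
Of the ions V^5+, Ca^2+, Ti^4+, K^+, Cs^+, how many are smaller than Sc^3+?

2

Tabulating Z and e⁻: V^5+: 18 e⁻, Z=23, Ti^4+: 18 e⁻, Z=22, Sc^3+: 18 e⁻, Z=21, Ca^2+: 18 e⁻, Z=20, K^+: 18 e⁻, Z=19, Cs^+: 54 e⁻, Z=55. V^5+ < Ti^4+ (both 18 e⁻, Z=23>22); Ti^4+ < Sc^3+ (both 18 e⁻, Z=22>21); Sc^3+ < Ca^2+ (isoelectronic, higher Z=21 is smaller); Ca^2+ < K^+ (both 18 e⁻, Z=20>19); K^+ < Cs^+ (same group, 2 shells fewer).
Ordering all of them (including Sc^3+) by radius gives V^5+ < Ti^4+ < Sc^3+ < Ca^2+ < K^+ < Cs^+. That's 2.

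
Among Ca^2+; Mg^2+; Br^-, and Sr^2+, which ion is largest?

Electron counts and nuclear charges: Mg^2+ (Z=12, 10 e⁻), Ca^2+ (Z=20, 18 e⁻), Sr^2+ (Z=38, 36 e⁻), Br^- (Z=35, 36 e⁻). Mg^2+ < Ca^2+ (same group, period 3 vs 4); Ca^2+ < Sr^2+ (same group, 1 shell fewer); Sr^2+ < Br^- (both 36 e⁻, Z=38>35).

Br^-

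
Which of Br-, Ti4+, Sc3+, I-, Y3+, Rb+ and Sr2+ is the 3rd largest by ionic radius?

Work out protons and electrons: Ti4+: 18 e⁻, Z=22, Sc3+: 18 e⁻, Z=21, Y3+: 36 e⁻, Z=39, Sr2+: 36 e⁻, Z=38, Rb+: 36 e⁻, Z=37, Br-: 36 e⁻, Z=35, I-: 54 e⁻, Z=53. Ti4+ < Sc3+ (both 18 e⁻, Z=22>21); Sc3+ < Y3+ (same group, 1 shell fewer); Y3+ < Sr2+ (isoelectronic, higher Z=39 is smaller); Sr2+ < Rb+ (both 36 e⁻, Z=38>37); Rb+ < Br- (isoelectronic, higher Z=37 is smaller); Br- < I- (same group, period 4 vs 5).
Full ascending order: Ti4+ < Sc3+ < Y3+ < Sr2+ < Rb+ < Br- < I-. Counting from the largest, position 3 is Rb+.

Rb+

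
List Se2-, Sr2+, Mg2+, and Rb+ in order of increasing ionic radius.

Mg2+ < Sr2+ < Rb+ < Se2-

Work out protons and electrons: Mg2+ has 10 e⁻ (Z=12), Sr2+ has 36 e⁻ (Z=38), Rb+ has 36 e⁻ (Z=37), Se2- has 36 e⁻ (Z=34). Mg2+ < Sr2+ (same group, 2 shells fewer); Sr2+ < Rb+ (isoelectronic, higher Z=38 is smaller); Rb+ < Se2- (isoelectronic, higher Z=37 is smaller).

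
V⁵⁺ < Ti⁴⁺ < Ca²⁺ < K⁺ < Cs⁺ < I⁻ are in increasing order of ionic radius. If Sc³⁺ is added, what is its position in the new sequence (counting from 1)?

3

Work out protons and electrons: V⁵⁺ has 18 e⁻ (Z=23), Ti⁴⁺ has 18 e⁻ (Z=22), Sc³⁺ has 18 e⁻ (Z=21), Ca²⁺ has 18 e⁻ (Z=20), K⁺ has 18 e⁻ (Z=19), Cs⁺ has 54 e⁻ (Z=55), I⁻ has 54 e⁻ (Z=53). V⁵⁺ < Ti⁴⁺ (both 18 e⁻, Z=23>22); Ti⁴⁺ < Sc³⁺ (isoelectronic, higher Z=22 is smaller); Sc³⁺ < Ca²⁺ (isoelectronic, higher Z=21 is smaller); Ca²⁺ < K⁺ (isoelectronic, higher Z=20 is smaller); K⁺ < Cs⁺ (same group, period 4 vs 6); Cs⁺ < I⁻ (isoelectronic, higher Z=55 is smaller).
The complete sequence is V⁵⁺ < Ti⁴⁺ < Sc³⁺ < Ca²⁺ < K⁺ < Cs⁺ < I⁻. Sc³⁺ sits at position 3.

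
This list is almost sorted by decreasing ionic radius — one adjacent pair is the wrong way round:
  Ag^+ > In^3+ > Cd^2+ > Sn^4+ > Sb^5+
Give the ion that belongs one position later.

Scanning neighbour by neighbour, only In^3+/Cd^2+ violates a trend: they are isoelectronic (46 e⁻) and In has more protons than Cd (49 vs 48), making In^3+ smaller. That makes In^3+ the one sitting a position early relative to where it belongs.

In^3+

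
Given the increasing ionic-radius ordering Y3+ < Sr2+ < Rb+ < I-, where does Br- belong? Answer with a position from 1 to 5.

Tabulating Z and e⁻: Y3+ has 36 e⁻ (Z=39), Sr2+ has 36 e⁻ (Z=38), Rb+ has 36 e⁻ (Z=37), Br- has 36 e⁻ (Z=35), I- has 54 e⁻ (Z=53). Y3+ < Sr2+ (both 36 e⁻, Z=39>38); Sr2+ < Rb+ (both 36 e⁻, Z=38>37); Rb+ < Br- (both 36 e⁻, Z=37>35); Br- < I- (same group, period 4 vs 5).
With Br- included the full order is Y3+ < Sr2+ < Rb+ < Br- < I-, so it takes position 4.

4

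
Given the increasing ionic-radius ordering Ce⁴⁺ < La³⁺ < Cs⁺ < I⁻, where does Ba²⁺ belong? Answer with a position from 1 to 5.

Isoelectronic series (54 e⁻ each). Size is set by nuclear charge: more protons means a smaller ion. Ce⁴⁺ (Z=58), La³⁺ (Z=57), Ba²⁺ (Z=56), Cs⁺ (Z=55), I⁻ (Z=53).
The complete sequence is Ce⁴⁺ < La³⁺ < Ba²⁺ < Cs⁺ < I⁻. Ba²⁺ sits at position 3.

3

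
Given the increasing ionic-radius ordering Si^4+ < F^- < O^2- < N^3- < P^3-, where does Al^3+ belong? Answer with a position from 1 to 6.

2

First list Z and electron count for each: Si^4+: 10 e⁻, Z=14, Al^3+: 10 e⁻, Z=13, F^-: 10 e⁻, Z=9, O^2-: 10 e⁻, Z=8, N^3-: 10 e⁻, Z=7, P^3-: 18 e⁻, Z=15. Si^4+ < Al^3+ (isoelectronic, higher Z=14 is smaller); Al^3+ < F^- (both 10 e⁻, Z=13>9); F^- < O^2- (isoelectronic, higher Z=9 is smaller); O^2- < N^3- (isoelectronic, higher Z=8 is smaller); N^3- < P^3- (same group, 1 shell fewer).
Putting Al^3+ in gives Si^4+ < Al^3+ < F^- < O^2- < N^3- < P^3-; it lands at slot 2.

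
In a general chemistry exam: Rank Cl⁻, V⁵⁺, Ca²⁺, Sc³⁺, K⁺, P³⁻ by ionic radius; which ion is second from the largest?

Cl⁻

All of these have 18 electrons (isoelectronic). With the same electron cloud, the ion with the most protons pulls it in tightest. Nuclear charges: V⁵⁺ (Z=23), Sc³⁺ (Z=21), Ca²⁺ (Z=20), K⁺ (Z=19), Cl⁻ (Z=17), P³⁻ (Z=15). Highest Z is smallest.
That gives V⁵⁺ < Sc³⁺ < Ca²⁺ < K⁺ < Cl⁻ < P³⁻. From the largest end, number 2 is Cl⁻.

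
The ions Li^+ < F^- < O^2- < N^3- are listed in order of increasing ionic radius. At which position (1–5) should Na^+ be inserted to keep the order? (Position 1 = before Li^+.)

2

Li^+ (Z=3, 2 e⁻), Na^+ (Z=11, 10 e⁻), F^- (Z=9, 10 e⁻), O^2- (Z=8, 10 e⁻), N^3- (Z=7, 10 e⁻). Li^+ < Na^+ (same group, period 2 vs 3); Na^+ < F^- (both 10 e⁻, Z=11>9); F^- < O^2- (isoelectronic, higher Z=9 is smaller); O^2- < N^3- (isoelectronic, higher Z=8 is smaller).
Merged order: Li^+ < Na^+ < F^- < O^2- < N^3- — Na^+ is number 2.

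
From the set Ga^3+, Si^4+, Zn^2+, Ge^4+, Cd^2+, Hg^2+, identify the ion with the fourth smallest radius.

Zn^2+

Tabulating Z and e⁻: Si^4+ has 10 e⁻ (Z=14), Ge^4+ has 28 e⁻ (Z=32), Ga^3+ has 28 e⁻ (Z=31), Zn^2+ has 28 e⁻ (Z=30), Cd^2+ has 46 e⁻ (Z=48), Hg^2+ has 78 e⁻ (Z=80). Si^4+ < Ge^4+ (same group, period 3 vs 4); Ge^4+ < Ga^3+ (isoelectronic, higher Z=32 is smaller); Ga^3+ < Zn^2+ (both 28 e⁻, Z=31>30); Zn^2+ < Cd^2+ (same group, 1 shell fewer); Cd^2+ < Hg^2+ (same group, 1 shell fewer).
So the order is Si^4+ < Ge^4+ < Ga^3+ < Zn^2+ < Cd^2+ < Hg^2+; the 4th-smallest ion is Zn^2+.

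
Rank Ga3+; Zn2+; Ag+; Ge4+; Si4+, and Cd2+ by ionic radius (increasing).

Si4+ < Ge4+ < Ga3+ < Zn2+ < Cd2+ < Ag+

Work out protons and electrons: Si4+: 10 e⁻, Z=14, Ge4+: 28 e⁻, Z=32, Ga3+: 28 e⁻, Z=31, Zn2+: 28 e⁻, Z=30, Cd2+: 46 e⁻, Z=48, Ag+: 46 e⁻, Z=47. Si4+ < Ge4+ (same group, period 3 vs 4); Ge4+ < Ga3+ (both 28 e⁻, Z=32>31); Ga3+ < Zn2+ (both 28 e⁻, Z=31>30); Zn2+ < Cd2+ (same group, period 4 vs 5); Cd2+ < Ag+ (both 46 e⁻, Z=48>47).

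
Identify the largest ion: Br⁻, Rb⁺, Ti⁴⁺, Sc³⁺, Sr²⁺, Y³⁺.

Work out protons and electrons: Ti⁴⁺: 18 e⁻, Z=22, Sc³⁺: 18 e⁻, Z=21, Y³⁺: 36 e⁻, Z=39, Sr²⁺: 36 e⁻, Z=38, Rb⁺: 36 e⁻, Z=37, Br⁻: 36 e⁻, Z=35. Ti⁴⁺ < Sc³⁺ (isoelectronic, higher Z=22 is smaller); Sc³⁺ < Y³⁺ (same group, period 4 vs 5); Y³⁺ < Sr²⁺ (isoelectronic, higher Z=39 is smaller); Sr²⁺ < Rb⁺ (both 36 e⁻, Z=38>37); Rb⁺ < Br⁻ (isoelectronic, higher Z=37 is smaller).

Br⁻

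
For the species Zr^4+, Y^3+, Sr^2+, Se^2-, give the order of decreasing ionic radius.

Each ion has 36 electrons. The ranking follows nuclear charge in reverse — greater Z gives a smaller radius. Zr^4+ (Z=40), Y^3+ (Z=39), Sr^2+ (Z=38), Se^2- (Z=34).

Se^2- > Sr^2+ > Y^3+ > Zr^4+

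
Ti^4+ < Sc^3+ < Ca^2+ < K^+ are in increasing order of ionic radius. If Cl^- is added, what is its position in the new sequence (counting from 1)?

5

Each ion has 18 electrons. The ranking follows nuclear charge in reverse — greater Z gives a smaller radius. Ti^4+ (Z=22), Sc^3+ (Z=21), Ca^2+ (Z=20), K^+ (Z=19), Cl^- (Z=17).
Merged order: Ti^4+ < Sc^3+ < Ca^2+ < K^+ < Cl^- — Cl^- is number 5.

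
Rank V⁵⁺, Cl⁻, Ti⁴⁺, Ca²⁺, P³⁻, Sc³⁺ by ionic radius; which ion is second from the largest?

Cl⁻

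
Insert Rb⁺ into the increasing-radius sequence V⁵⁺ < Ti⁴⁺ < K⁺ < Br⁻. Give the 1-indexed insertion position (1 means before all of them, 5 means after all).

Work out protons and electrons: V⁵⁺: 18 e⁻, Z=23, Ti⁴⁺: 18 e⁻, Z=22, K⁺: 18 e⁻, Z=19, Rb⁺: 36 e⁻, Z=37, Br⁻: 36 e⁻, Z=35. V⁵⁺ < Ti⁴⁺ (both 18 e⁻, Z=23>22); Ti⁴⁺ < K⁺ (isoelectronic, higher Z=22 is smaller); K⁺ < Rb⁺ (same group, 1 shell fewer); Rb⁺ < Br⁻ (both 36 e⁻, Z=37>35).
Merged order: V⁵⁺ < Ti⁴⁺ < K⁺ < Rb⁺ < Br⁻ — Rb⁺ is number 4.

4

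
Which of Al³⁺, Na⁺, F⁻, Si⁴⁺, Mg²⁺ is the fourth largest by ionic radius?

Al³⁺

These species are isoelectronic with 10 electrons. The only difference is the number of protons: Si⁴⁺ (Z=14), Al³⁺ (Z=13), Mg²⁺ (Z=12), Na⁺ (Z=11), F⁻ (Z=9). The strongest nuclear pull (Si⁴⁺) gives the smallest ion.
That gives Si⁴⁺ < Al³⁺ < Mg²⁺ < Na⁺ < F⁻. From the largest end, number 4 is Al³⁺.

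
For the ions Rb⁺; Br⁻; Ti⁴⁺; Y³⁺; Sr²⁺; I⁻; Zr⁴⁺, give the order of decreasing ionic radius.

I⁻ > Br⁻ > Rb⁺ > Sr²⁺ > Y³⁺ > Zr⁴⁺ > Ti⁴⁺

Electron counts and nuclear charges: Ti⁴⁺ (Z=22, 18 e⁻), Zr⁴⁺ (Z=40, 36 e⁻), Y³⁺ (Z=39, 36 e⁻), Sr²⁺ (Z=38, 36 e⁻), Rb⁺ (Z=37, 36 e⁻), Br⁻ (Z=35, 36 e⁻), I⁻ (Z=53, 54 e⁻). Ti⁴⁺ < Zr⁴⁺ (same group, period 4 vs 5); Zr⁴⁺ < Y³⁺ (both 36 e⁻, Z=40>39); Y³⁺ < Sr²⁺ (isoelectronic, higher Z=39 is smaller); Sr²⁺ < Rb⁺ (both 36 e⁻, Z=38>37); Rb⁺ < Br⁻ (isoelectronic, higher Z=37 is smaller); Br⁻ < I⁻ (same group, period 4 vs 5).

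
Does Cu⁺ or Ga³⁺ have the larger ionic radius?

Isoelectronic series (28 e⁻ each). Size is set by nuclear charge: more protons means a smaller ion. Ga³⁺ (Z=31), Cu⁺ (Z=29).

Cu⁺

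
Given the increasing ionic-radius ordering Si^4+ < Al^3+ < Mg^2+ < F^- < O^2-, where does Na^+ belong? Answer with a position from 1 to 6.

All of these have 10 electrons (isoelectronic). With the same electron cloud, the ion with the most protons pulls it in tightest. Nuclear charges: Si^4+ (Z=14), Al^3+ (Z=13), Mg^2+ (Z=12), Na^+ (Z=11), F^- (Z=9), O^2- (Z=8). Highest Z is smallest.
With Na^+ included the full order is Si^4+ < Al^3+ < Mg^2+ < Na^+ < F^- < O^2-, so it takes position 4.

4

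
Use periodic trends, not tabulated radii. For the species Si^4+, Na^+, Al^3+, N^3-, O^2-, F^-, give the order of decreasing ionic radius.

All of these have 10 electrons (isoelectronic). With the same electron cloud, the ion with the most protons pulls it in tightest. Nuclear charges: Si^4+ (Z=14), Al^3+ (Z=13), Na^+ (Z=11), F^- (Z=9), O^2- (Z=8), N^3- (Z=7). Highest Z is smallest.

N^3- > O^2- > F^- > Na^+ > Al^3+ > Si^4+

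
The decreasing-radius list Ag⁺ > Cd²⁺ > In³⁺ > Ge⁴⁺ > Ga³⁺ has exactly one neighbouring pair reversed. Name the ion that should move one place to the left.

Check each adjacent pair. Ge⁴⁺ and Ga³⁺ are reversed: Ge⁴⁺ and Ga³⁺ share 28 electrons; the higher nuclear charge on Ge (Z=32) contracts it more, so Ge⁴⁺ < Ga³⁺. No other neighbouring pair contradicts the periodic trends, so Ga³⁺ is the ion listed too late.

Ga³⁺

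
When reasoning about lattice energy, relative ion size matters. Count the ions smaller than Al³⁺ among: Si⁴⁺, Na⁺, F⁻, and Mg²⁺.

These species are isoelectronic with 10 electrons. The only difference is the number of protons: Si⁴⁺ (Z=14), Al³⁺ (Z=13), Mg²⁺ (Z=12), Na⁺ (Z=11), F⁻ (Z=9). The strongest nuclear pull (Si⁴⁺) gives the smallest ion.
Ordering all of them (including Al³⁺) by radius gives Si⁴⁺ < Al³⁺ < Mg²⁺ < Na⁺ < F⁻. That's 1.

1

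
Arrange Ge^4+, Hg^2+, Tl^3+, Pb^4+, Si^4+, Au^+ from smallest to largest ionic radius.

Work out protons and electrons: Si^4+ has 10 e⁻ (Z=14), Ge^4+ has 28 e⁻ (Z=32), Pb^4+ has 78 e⁻ (Z=82), Tl^3+ has 78 e⁻ (Z=81), Hg^2+ has 78 e⁻ (Z=80), Au^+ has 78 e⁻ (Z=79). Si^4+ < Ge^4+ (same group, period 3 vs 4); Ge^4+ < Pb^4+ (same group, period 4 vs 6); Pb^4+ < Tl^3+ (both 78 e⁻, Z=82>81); Tl^3+ < Hg^2+ (isoelectronic, higher Z=81 is smaller); Hg^2+ < Au^+ (isoelectronic, higher Z=80 is smaller).

Si^4+ < Ge^4+ < Pb^4+ < Tl^3+ < Hg^2+ < Au^+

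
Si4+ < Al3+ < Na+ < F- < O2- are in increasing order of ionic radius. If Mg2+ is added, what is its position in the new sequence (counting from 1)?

Isoelectronic series (10 e⁻ each). Size is set by nuclear charge: more protons means a smaller ion. Si4+ (Z=14), Al3+ (Z=13), Mg2+ (Z=12), Na+ (Z=11), F- (Z=9), O2- (Z=8).
Merged order: Si4+ < Al3+ < Mg2+ < Na+ < F- < O2- — Mg2+ is number 3.

3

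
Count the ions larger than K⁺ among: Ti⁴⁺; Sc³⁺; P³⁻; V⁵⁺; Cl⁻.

Each ion has 18 electrons. The ranking follows nuclear charge in reverse — greater Z gives a smaller radius. V⁵⁺ (Z=23), Ti⁴⁺ (Z=22), Sc³⁺ (Z=21), K⁺ (Z=19), Cl⁻ (Z=17), P³⁻ (Z=15).
Relative to K⁺, the ions that are larger are Cl⁻, P³⁻. That's 2.

2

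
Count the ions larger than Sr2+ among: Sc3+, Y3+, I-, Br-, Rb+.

3

First list Z and electron count for each: Sc3+ has 18 e⁻ (Z=21), Y3+ has 36 e⁻ (Z=39), Sr2+ has 36 e⁻ (Z=38), Rb+ has 36 e⁻ (Z=37), Br- has 36 e⁻ (Z=35), I- has 54 e⁻ (Z=53). Sc3+ < Y3+ (same group, period 4 vs 5); Y3+ < Sr2+ (both 36 e⁻, Z=39>38); Sr2+ < Rb+ (both 36 e⁻, Z=38>37); Rb+ < Br- (both 36 e⁻, Z=37>35); Br- < I- (same group, period 4 vs 5).
Ordering all of them (including Sr2+) by radius gives Sc3+ < Y3+ < Sr2+ < Rb+ < Br- < I-. That's 3.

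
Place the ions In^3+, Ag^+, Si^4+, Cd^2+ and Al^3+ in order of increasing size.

Si^4+ < Al^3+ < In^3+ < Cd^2+ < Ag^+

Tabulating Z and e⁻: Si^4+ (Z=14, 10 e⁻), Al^3+ (Z=13, 10 e⁻), In^3+ (Z=49, 46 e⁻), Cd^2+ (Z=48, 46 e⁻), Ag^+ (Z=47, 46 e⁻). Si^4+ < Al^3+ (isoelectronic, higher Z=14 is smaller); Al^3+ < In^3+ (same group, period 3 vs 5); In^3+ < Cd^2+ (both 46 e⁻, Z=49>48); Cd^2+ < Ag^+ (both 46 e⁻, Z=48>47).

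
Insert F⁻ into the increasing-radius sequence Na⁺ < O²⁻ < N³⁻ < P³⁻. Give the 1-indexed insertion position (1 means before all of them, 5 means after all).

2

Na⁺ has 10 e⁻ (Z=11), F⁻ has 10 e⁻ (Z=9), O²⁻ has 10 e⁻ (Z=8), N³⁻ has 10 e⁻ (Z=7), P³⁻ has 18 e⁻ (Z=15). Na⁺ < F⁻ (both 10 e⁻, Z=11>9); F⁻ < O²⁻ (both 10 e⁻, Z=9>8); O²⁻ < N³⁻ (both 10 e⁻, Z=8>7); N³⁻ < P³⁻ (same group, 1 shell fewer).
Merged order: Na⁺ < F⁻ < O²⁻ < N³⁻ < P³⁻ — F⁻ is number 2.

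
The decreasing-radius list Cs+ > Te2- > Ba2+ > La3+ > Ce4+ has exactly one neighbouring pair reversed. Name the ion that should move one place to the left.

Scanning neighbour by neighbour, only Cs+/Te2- violates a trend: they are isoelectronic (54 e⁻) and Cs has more protons than Te (55 vs 52), making Cs+ smaller. That makes Te2- the one sitting a position late relative to where it belongs.

Te2-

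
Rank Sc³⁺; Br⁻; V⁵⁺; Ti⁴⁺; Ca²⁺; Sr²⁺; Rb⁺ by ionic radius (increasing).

Work out protons and electrons: V⁵⁺ (Z=23, 18 e⁻), Ti⁴⁺ (Z=22, 18 e⁻), Sc³⁺ (Z=21, 18 e⁻), Ca²⁺ (Z=20, 18 e⁻), Sr²⁺ (Z=38, 36 e⁻), Rb⁺ (Z=37, 36 e⁻), Br⁻ (Z=35, 36 e⁻). V⁵⁺ < Ti⁴⁺ (both 18 e⁻, Z=23>22); Ti⁴⁺ < Sc³⁺ (isoelectronic, higher Z=22 is smaller); Sc³⁺ < Ca²⁺ (both 18 e⁻, Z=21>20); Ca²⁺ < Sr²⁺ (same group, period 4 vs 5); Sr²⁺ < Rb⁺ (isoelectronic, higher Z=38 is smaller); Rb⁺ < Br⁻ (both 36 e⁻, Z=37>35).

V⁵⁺ < Ti⁴⁺ < Sc³⁺ < Ca²⁺ < Sr²⁺ < Rb⁺ < Br⁻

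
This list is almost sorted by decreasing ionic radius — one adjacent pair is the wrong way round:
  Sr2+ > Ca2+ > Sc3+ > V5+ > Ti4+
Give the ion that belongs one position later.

V5+

Check each adjacent pair. V5+ and Ti4+ are reversed: V5+ and Ti4+ share 18 electrons; the higher nuclear charge on V (Z=23) contracts it more, so V5+ < Ti4+. No other neighbouring pair contradicts the periodic trends, so V5+ is the ion listed too early.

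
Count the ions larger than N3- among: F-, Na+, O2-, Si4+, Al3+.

Each ion has 10 electrons. The ranking follows nuclear charge in reverse — greater Z gives a smaller radius. Si4+ (Z=14), Al3+ (Z=13), Na+ (Z=11), F- (Z=9), O2- (Z=8), N3- (Z=7).
Overall: Si4+ < Al3+ < Na+ < F- < O2- < N3-. N3- has 5 below it and 0 above. That's 0.

0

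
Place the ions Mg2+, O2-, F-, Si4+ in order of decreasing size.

Isoelectronic series (10 e⁻ each). Size is set by nuclear charge: more protons means a smaller ion. Si4+ (Z=14), Mg2+ (Z=12), F- (Z=9), O2- (Z=8).

O2- > F- > Mg2+ > Si4+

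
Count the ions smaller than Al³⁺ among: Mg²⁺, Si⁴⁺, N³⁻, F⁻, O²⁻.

All of these have 10 electrons (isoelectronic). With the same electron cloud, the ion with the most protons pulls it in tightest. Nuclear charges: Si⁴⁺ (Z=14), Al³⁺ (Z=13), Mg²⁺ (Z=12), F⁻ (Z=9), O²⁻ (Z=8), N³⁻ (Z=7). Highest Z is smallest.
Placing each against Al³⁺: smaller — Si⁴⁺; larger — Mg²⁺, F⁻, O²⁻, N³⁻. Count: 1.

1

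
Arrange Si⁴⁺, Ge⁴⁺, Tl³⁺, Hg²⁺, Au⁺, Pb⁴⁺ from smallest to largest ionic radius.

Tabulating Z and e⁻: Si⁴⁺: 10 e⁻, Z=14, Ge⁴⁺: 28 e⁻, Z=32, Pb⁴⁺: 78 e⁻, Z=82, Tl³⁺: 78 e⁻, Z=81, Hg²⁺: 78 e⁻, Z=80, Au⁺: 78 e⁻, Z=79. Si⁴⁺ < Ge⁴⁺ (same group, 1 shell fewer); Ge⁴⁺ < Pb⁴⁺ (same group, 2 shells fewer); Pb⁴⁺ < Tl³⁺ (isoelectronic, higher Z=82 is smaller); Tl³⁺ < Hg²⁺ (both 78 e⁻, Z=81>80); Hg²⁺ < Au⁺ (isoelectronic, higher Z=80 is smaller).

Si⁴⁺ < Ge⁴⁺ < Pb⁴⁺ < Tl³⁺ < Hg²⁺ < Au⁺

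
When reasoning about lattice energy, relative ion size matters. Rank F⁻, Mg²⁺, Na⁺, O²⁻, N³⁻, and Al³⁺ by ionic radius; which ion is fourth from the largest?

All of these have 10 electrons (isoelectronic). With the same electron cloud, the ion with the most protons pulls it in tightest. Nuclear charges: Al³⁺ (Z=13), Mg²⁺ (Z=12), Na⁺ (Z=11), F⁻ (Z=9), O²⁻ (Z=8), N³⁻ (Z=7). Highest Z is smallest.
That gives Al³⁺ < Mg²⁺ < Na⁺ < F⁻ < O²⁻ < N³⁻. From the largest end, number 4 is Na⁺.

Na⁺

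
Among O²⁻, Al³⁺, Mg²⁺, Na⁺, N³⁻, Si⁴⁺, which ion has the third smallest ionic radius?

Mg²⁺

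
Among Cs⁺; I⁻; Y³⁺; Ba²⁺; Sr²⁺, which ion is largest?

I⁻

Electron counts and nuclear charges: Y³⁺ (Z=39, 36 e⁻), Sr²⁺ (Z=38, 36 e⁻), Ba²⁺ (Z=56, 54 e⁻), Cs⁺ (Z=55, 54 e⁻), I⁻ (Z=53, 54 e⁻). Y³⁺ < Sr²⁺ (isoelectronic, higher Z=39 is smaller); Sr²⁺ < Ba²⁺ (same group, 1 shell fewer); Ba²⁺ < Cs⁺ (both 54 e⁻, Z=56>55); Cs⁺ < I⁻ (both 54 e⁻, Z=55>53).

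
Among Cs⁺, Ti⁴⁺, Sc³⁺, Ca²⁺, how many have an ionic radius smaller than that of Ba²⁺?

3

Work out protons and electrons: Ti⁴⁺: 18 e⁻, Z=22, Sc³⁺: 18 e⁻, Z=21, Ca²⁺: 18 e⁻, Z=20, Ba²⁺: 54 e⁻, Z=56, Cs⁺: 54 e⁻, Z=55. Ti⁴⁺ < Sc³⁺ (both 18 e⁻, Z=22>21); Sc³⁺ < Ca²⁺ (both 18 e⁻, Z=21>20); Ca²⁺ < Ba²⁺ (same group, 2 shells fewer); Ba²⁺ < Cs⁺ (isoelectronic, higher Z=56 is smaller).
Ordering all of them (including Ba²⁺) by radius gives Ti⁴⁺ < Sc³⁺ < Ca²⁺ < Ba²⁺ < Cs⁺. So 3 are smaller.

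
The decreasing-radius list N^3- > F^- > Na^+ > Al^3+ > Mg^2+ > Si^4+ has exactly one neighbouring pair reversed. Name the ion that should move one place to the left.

Mg^2+

Compare adjacent ions: both have 10 electrons but Z(Al)=13 > Z(Mg)=12, so Al^3+ should be the smaller of the two — yet in this decreasing list Al^3+ sits before Mg^2+. Nothing else is reversed, so Mg^2+ should move one place to the left.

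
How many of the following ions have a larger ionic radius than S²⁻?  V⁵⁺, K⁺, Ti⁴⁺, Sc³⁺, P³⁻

1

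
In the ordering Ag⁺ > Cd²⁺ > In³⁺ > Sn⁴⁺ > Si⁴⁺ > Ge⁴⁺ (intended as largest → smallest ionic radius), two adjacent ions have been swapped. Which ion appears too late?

Scanning neighbour by neighbour, only Si⁴⁺/Ge⁴⁺ violates a trend: Si⁴⁺ and Ge⁴⁺ are in one column with the same charge; the lighter period-3 ion has one fewer shell and is smaller. That makes Ge⁴⁺ the one sitting a position late relative to where it belongs.

Ge⁴⁺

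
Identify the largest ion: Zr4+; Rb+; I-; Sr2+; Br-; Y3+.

I-

Electron counts and nuclear charges: Zr4+: 36 e⁻, Z=40, Y3+: 36 e⁻, Z=39, Sr2+: 36 e⁻, Z=38, Rb+: 36 e⁻, Z=37, Br-: 36 e⁻, Z=35, I-: 54 e⁻, Z=53. Zr4+ < Y3+ (both 36 e⁻, Z=40>39); Y3+ < Sr2+ (both 36 e⁻, Z=39>38); Sr2+ < Rb+ (isoelectronic, higher Z=38 is smaller); Rb+ < Br- (isoelectronic, higher Z=37 is smaller); Br- < I- (same group, period 4 vs 5).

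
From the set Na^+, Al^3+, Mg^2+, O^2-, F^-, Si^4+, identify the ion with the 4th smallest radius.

Na^+

All of these have 10 electrons (isoelectronic). With the same electron cloud, the ion with the most protons pulls it in tightest. Nuclear charges: Si^4+ (Z=14), Al^3+ (Z=13), Mg^2+ (Z=12), Na^+ (Z=11), F^- (Z=9), O^2- (Z=8). Highest Z is smallest.
Ordering: Si^4+ < Al^3+ < Mg^2+ < Na^+ < F^- < O^2-. The 4th smallest is Na^+.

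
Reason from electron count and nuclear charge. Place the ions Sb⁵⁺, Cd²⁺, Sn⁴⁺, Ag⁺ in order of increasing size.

Sb⁵⁺ < Sn⁴⁺ < Cd²⁺ < Ag⁺

These species are isoelectronic with 46 electrons. The only difference is the number of protons: Sb⁵⁺ (Z=51), Sn⁴⁺ (Z=50), Cd²⁺ (Z=48), Ag⁺ (Z=47). The strongest nuclear pull (Sb⁵⁺) gives the smallest ion.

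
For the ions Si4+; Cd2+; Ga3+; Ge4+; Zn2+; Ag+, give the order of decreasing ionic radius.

Work out protons and electrons: Si4+ (Z=14, 10 e⁻), Ge4+ (Z=32, 28 e⁻), Ga3+ (Z=31, 28 e⁻), Zn2+ (Z=30, 28 e⁻), Cd2+ (Z=48, 46 e⁻), Ag+ (Z=47, 46 e⁻). Si4+ < Ge4+ (same group, period 3 vs 4); Ge4+ < Ga3+ (isoelectronic, higher Z=32 is smaller); Ga3+ < Zn2+ (isoelectronic, higher Z=31 is smaller); Zn2+ < Cd2+ (same group, period 4 vs 5); Cd2+ < Ag+ (both 46 e⁻, Z=48>47).

Ag+ > Cd2+ > Zn2+ > Ga3+ > Ge4+ > Si4+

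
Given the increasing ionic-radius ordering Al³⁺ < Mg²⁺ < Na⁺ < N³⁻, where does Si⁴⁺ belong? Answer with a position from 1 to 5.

1

Each ion has 10 electrons. The ranking follows nuclear charge in reverse — greater Z gives a smaller radius. Si⁴⁺ (Z=14), Al³⁺ (Z=13), Mg²⁺ (Z=12), Na⁺ (Z=11), N³⁻ (Z=7).
Putting Si⁴⁺ in gives Si⁴⁺ < Al³⁺ < Mg²⁺ < Na⁺ < N³⁻; it lands at slot 1.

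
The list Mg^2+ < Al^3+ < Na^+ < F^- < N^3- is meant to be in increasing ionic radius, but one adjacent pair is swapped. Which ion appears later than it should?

The pair Mg^2+, Al^3+ is the wrong way round — both have 10 electrons but Z(Al)=13 > Z(Mg)=12, so Al^3+ should be the smaller of the two. All other adjacent pairs agree with periodic trends, so Al^3+ is the misplaced ion.

Al^3+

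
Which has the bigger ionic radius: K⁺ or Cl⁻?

Cl⁻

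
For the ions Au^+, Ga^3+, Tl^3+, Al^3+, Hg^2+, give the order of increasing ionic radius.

Al^3+ < Ga^3+ < Tl^3+ < Hg^2+ < Au^+

Work out protons and electrons: Al^3+: 10 e⁻, Z=13, Ga^3+: 28 e⁻, Z=31, Tl^3+: 78 e⁻, Z=81, Hg^2+: 78 e⁻, Z=80, Au^+: 78 e⁻, Z=79. Al^3+ < Ga^3+ (same group, period 3 vs 4); Ga^3+ < Tl^3+ (same group, 2 shells fewer); Tl^3+ < Hg^2+ (isoelectronic, higher Z=81 is smaller); Hg^2+ < Au^+ (isoelectronic, higher Z=80 is smaller).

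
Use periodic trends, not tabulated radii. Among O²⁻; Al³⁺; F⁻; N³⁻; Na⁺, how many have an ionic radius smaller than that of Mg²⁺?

1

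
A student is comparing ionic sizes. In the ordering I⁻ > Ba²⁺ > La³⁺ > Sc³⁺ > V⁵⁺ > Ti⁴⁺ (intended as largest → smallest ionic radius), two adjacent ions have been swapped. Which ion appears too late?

Scanning neighbour by neighbour, only V⁵⁺/Ti⁴⁺ violates a trend: they are isoelectronic (18 e⁻) and V has more protons than Ti (23 vs 22), making V⁵⁺ smaller. That makes Ti⁴⁺ the one sitting a position late relative to where it belongs.

Ti⁴⁺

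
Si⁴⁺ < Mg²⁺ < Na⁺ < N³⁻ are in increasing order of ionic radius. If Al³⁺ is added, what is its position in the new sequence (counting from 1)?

2

These species are isoelectronic with 10 electrons. The only difference is the number of protons: Si⁴⁺ (Z=14), Al³⁺ (Z=13), Mg²⁺ (Z=12), Na⁺ (Z=11), N³⁻ (Z=7). The strongest nuclear pull (Si⁴⁺) gives the smallest ion.
Putting Al³⁺ in gives Si⁴⁺ < Al³⁺ < Mg²⁺ < Na⁺ < N³⁻; it lands at slot 2.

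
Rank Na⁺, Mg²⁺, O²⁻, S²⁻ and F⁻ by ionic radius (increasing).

Mg²⁺ < Na⁺ < F⁻ < O²⁻ < S²⁻

Tabulating Z and e⁻: Mg²⁺ has 10 e⁻ (Z=12), Na⁺ has 10 e⁻ (Z=11), F⁻ has 10 e⁻ (Z=9), O²⁻ has 10 e⁻ (Z=8), S²⁻ has 18 e⁻ (Z=16). Mg²⁺ < Na⁺ (isoelectronic, higher Z=12 is smaller); Na⁺ < F⁻ (both 10 e⁻, Z=11>9); F⁻ < O²⁻ (isoelectronic, higher Z=9 is smaller); O²⁻ < S²⁻ (same group, 1 shell fewer).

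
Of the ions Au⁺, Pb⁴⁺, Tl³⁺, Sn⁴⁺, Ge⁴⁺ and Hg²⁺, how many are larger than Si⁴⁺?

Work out protons and electrons: Si⁴⁺ has 10 e⁻ (Z=14), Ge⁴⁺ has 28 e⁻ (Z=32), Sn⁴⁺ has 46 e⁻ (Z=50), Pb⁴⁺ has 78 e⁻ (Z=82), Tl³⁺ has 78 e⁻ (Z=81), Hg²⁺ has 78 e⁻ (Z=80), Au⁺ has 78 e⁻ (Z=79). Si⁴⁺ < Ge⁴⁺ (same group, period 3 vs 4); Ge⁴⁺ < Sn⁴⁺ (same group, period 4 vs 5); Sn⁴⁺ < Pb⁴⁺ (same group, 1 shell fewer); Pb⁴⁺ < Tl³⁺ (both 78 e⁻, Z=82>81); Tl³⁺ < Hg²⁺ (isoelectronic, higher Z=81 is smaller); Hg²⁺ < Au⁺ (isoelectronic, higher Z=80 is smaller).
Relative to Si⁴⁺, the ions that are larger are Ge⁴⁺, Sn⁴⁺, Pb⁴⁺, Tl³⁺, Hg²⁺, Au⁺. So 6 are larger.

6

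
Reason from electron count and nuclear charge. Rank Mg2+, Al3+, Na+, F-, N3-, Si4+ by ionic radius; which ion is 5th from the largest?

Each ion has 10 electrons. The ranking follows nuclear charge in reverse — greater Z gives a smaller radius. Si4+ (Z=14), Al3+ (Z=13), Mg2+ (Z=12), Na+ (Z=11), F- (Z=9), N3- (Z=7).
Full ascending order: Si4+ < Al3+ < Mg2+ < Na+ < F- < N3-. Counting from the largest, position 5 is Al3+.

Al3+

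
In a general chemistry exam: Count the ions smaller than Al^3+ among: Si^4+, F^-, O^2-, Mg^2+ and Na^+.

Isoelectronic series (10 e⁻ each). Size is set by nuclear charge: more protons means a smaller ion. Si^4+ (Z=14), Al^3+ (Z=13), Mg^2+ (Z=12), Na^+ (Z=11), F^- (Z=9), O^2- (Z=8).
Ordering all of them (including Al^3+) by radius gives Si^4+ < Al^3+ < Mg^2+ < Na^+ < F^- < O^2-. So 1 is smaller.

1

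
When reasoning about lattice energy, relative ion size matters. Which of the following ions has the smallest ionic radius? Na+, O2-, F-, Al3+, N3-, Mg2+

Isoelectronic series (10 e⁻ each). Size is set by nuclear charge: more protons means a smaller ion. Al3+ (Z=13), Mg2+ (Z=12), Na+ (Z=11), F- (Z=9), O2- (Z=8), N3- (Z=7).

Al3+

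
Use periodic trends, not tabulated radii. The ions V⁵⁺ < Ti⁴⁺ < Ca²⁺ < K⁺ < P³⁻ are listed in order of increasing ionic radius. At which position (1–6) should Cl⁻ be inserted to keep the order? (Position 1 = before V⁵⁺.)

All of these have 18 electrons (isoelectronic). With the same electron cloud, the ion with the most protons pulls it in tightest. Nuclear charges: V⁵⁺ (Z=23), Ti⁴⁺ (Z=22), Ca²⁺ (Z=20), K⁺ (Z=19), Cl⁻ (Z=17), P³⁻ (Z=15). Highest Z is smallest.
The complete sequence is V⁵⁺ < Ti⁴⁺ < Ca²⁺ < K⁺ < Cl⁻ < P³⁻. Cl⁻ sits at position 5.

5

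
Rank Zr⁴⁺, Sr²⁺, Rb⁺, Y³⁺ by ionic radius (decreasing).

Each ion has 36 electrons. The ranking follows nuclear charge in reverse — greater Z gives a smaller radius. Zr⁴⁺ (Z=40), Y³⁺ (Z=39), Sr²⁺ (Z=38), Rb⁺ (Z=37).

Rb⁺ > Sr²⁺ > Y³⁺ > Zr⁴⁺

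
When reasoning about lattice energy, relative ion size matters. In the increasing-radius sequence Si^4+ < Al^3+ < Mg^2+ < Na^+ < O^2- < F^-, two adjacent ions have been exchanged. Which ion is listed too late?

The pair O^2-, F^- is the wrong way round — they are isoelectronic (10 e⁻) and F has more protons than O (9 vs 8), making F^- smaller. All other adjacent pairs agree with periodic trends, so F^- is the misplaced ion.

F^-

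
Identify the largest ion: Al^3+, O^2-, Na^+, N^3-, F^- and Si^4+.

N^3-

Each ion has 10 electrons. The ranking follows nuclear charge in reverse — greater Z gives a smaller radius. Si^4+ (Z=14), Al^3+ (Z=13), Na^+ (Z=11), F^- (Z=9), O^2- (Z=8), N^3- (Z=7).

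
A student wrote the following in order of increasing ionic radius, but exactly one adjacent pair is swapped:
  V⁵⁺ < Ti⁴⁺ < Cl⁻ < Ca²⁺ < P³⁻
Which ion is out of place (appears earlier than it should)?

Cl⁻

Check each adjacent pair. Cl⁻ and Ca²⁺ are reversed: they are isoelectronic (18 e⁻) and Ca has more protons than Cl (20 vs 17), making Ca²⁺ smaller. No other neighbouring pair contradicts the periodic trends, so Cl⁻ is the ion listed too early.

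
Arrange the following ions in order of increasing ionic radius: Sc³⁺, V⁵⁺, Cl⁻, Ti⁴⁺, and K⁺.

V⁵⁺ < Ti⁴⁺ < Sc³⁺ < K⁺ < Cl⁻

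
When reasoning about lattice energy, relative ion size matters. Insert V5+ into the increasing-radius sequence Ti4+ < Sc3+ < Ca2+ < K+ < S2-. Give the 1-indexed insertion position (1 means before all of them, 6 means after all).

Each ion has 18 electrons. The ranking follows nuclear charge in reverse — greater Z gives a smaller radius. V5+ (Z=23), Ti4+ (Z=22), Sc3+ (Z=21), Ca2+ (Z=20), K+ (Z=19), S2- (Z=16).
Merged order: V5+ < Ti4+ < Sc3+ < Ca2+ < K+ < S2- — V5+ is number 1.

1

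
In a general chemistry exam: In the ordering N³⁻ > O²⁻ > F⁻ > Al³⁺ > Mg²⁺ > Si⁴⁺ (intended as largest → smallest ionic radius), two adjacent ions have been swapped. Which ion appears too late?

Mg²⁺

Check each adjacent pair. Al³⁺ and Mg²⁺ are reversed: both have 10 electrons but Z(Al)=13 > Z(Mg)=12, so Al³⁺ should be the smaller of the two. No other neighbouring pair contradicts the periodic trends, so Mg²⁺ is the ion listed too late.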